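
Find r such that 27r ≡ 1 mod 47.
Since 47 is prime, by Fermat 27^(-1) ≡ 27^{45} ≡ 7 mod 47. Verify: 27 × 7 = 189 ≡ 1 mod 47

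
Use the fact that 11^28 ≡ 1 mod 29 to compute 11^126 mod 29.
By Fermat: 11^{28} ≡ 1 mod 29. 126 = 4×28 + 14. So 11^{126} ≡ 11^{14} ≡ 28 mod 29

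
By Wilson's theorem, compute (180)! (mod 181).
By Wilson's theorem, (180)! ≡ -1 ≡ 180 (mod 181)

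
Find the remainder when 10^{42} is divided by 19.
By Fermat: 10^{18} ≡ 1 mod 19. 42 = 2×18 + 6. So 10^{42} ≡ 10^{6} ≡ 11 mod 19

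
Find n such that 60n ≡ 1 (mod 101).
Since 101 is prime, by Fermat 60^(-1) ≡ 60^{99} ≡ 32 (mod 101). Verify: 60 × 32 = 1920 ≡ 1 (mod 101)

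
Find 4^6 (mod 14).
By repeated squaring (mod 14): 4^{1}≡4, 4^{2}≡2, 4^{4}≡4. Then 4^{6} = 4^{4+2} ≡ 4 × 2 ≡ 8 (mod 14)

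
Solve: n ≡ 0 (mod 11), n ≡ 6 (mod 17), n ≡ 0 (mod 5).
M = 11 × 17 × 5 = 935. M₁ = 85, y₁ ≡ 7 (mod 11). M₂ = 55, y₂ ≡ 13 (mod 17). M₃ = 187, y₃ ≡ 3 (mod 5). n = 0×85×7 + 6×55×13 + 0×187×3 ≡ 550 (mod 935)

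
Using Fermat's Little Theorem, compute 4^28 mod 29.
By Fermat's Little Theorem, 4^{28} ≡ 1 mod 29 since 29 is prime and gcd(4, 29) = 1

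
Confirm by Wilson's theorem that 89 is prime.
(88)! mod 89 = 88. Since this equals -1 mod 89, Wilson confirms 89 is prime.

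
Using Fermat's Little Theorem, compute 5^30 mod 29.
By Fermat: 5^{28} ≡ 1 (mod 29). So 5^{30} = 5^{28} · 5^{2} ≡ 5^{2} ≡ 25 (mod 29)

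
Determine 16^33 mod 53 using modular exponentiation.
By repeated squaring (mod 53): 16^{1}≡16, 16^{2}≡44, 16^{4}≡28, 16^{8}≡42, 16^{16}≡15, 16^{32}≡13. Then 16^{33} = 16^{32+1} ≡ 13 × 16 ≡ 49 (mod 53)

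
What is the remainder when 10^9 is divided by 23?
By repeated squaring mod 23: 10^{1}≡10, 10^{2}≡8, 10^{4}≡18, 10^{8}≡2. Then 10^{9} = 10^{8+1} ≡ 2 × 10 ≡ 20 mod 23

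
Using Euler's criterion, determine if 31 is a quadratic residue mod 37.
By Euler's criterion: 31^{18} ≡ 36 (mod 37). Since this equals -1 (≡ 36), 31 is not a QR.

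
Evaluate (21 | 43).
(21/43) = 21^{21} mod 43 = 1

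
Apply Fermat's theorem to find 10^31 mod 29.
By Fermat: 10^{28} ≡ 1 mod 29. So 10^{31} = 10^{28} · 10^{3} ≡ 10^{3} ≡ 14 mod 29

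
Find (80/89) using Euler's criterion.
(80/89) = 80^{44} mod 89 = 1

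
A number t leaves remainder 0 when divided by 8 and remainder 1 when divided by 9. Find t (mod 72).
M = 8 × 9 = 72. M₁ = 9, y₁ ≡ 1 (mod 8). M₂ = 8, y₂ ≡ 8 (mod 9). t = 0×9×1 + 1×8×8 ≡ 64 (mod 72)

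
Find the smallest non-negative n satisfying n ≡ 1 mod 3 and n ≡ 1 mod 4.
M = 3 × 4 = 12. M₁ = 4, y₁ ≡ 1 mod 3. M₂ = 3, y₂ ≡ 3 mod 4. n = 1×4×1 + 1×3×3 ≡ 1 mod 12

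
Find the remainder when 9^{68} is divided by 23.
By Fermat: 9^{22} ≡ 1 mod 23. 68 = 3×22 + 2. So 9^{68} ≡ 9^{2} ≡ 12 mod 23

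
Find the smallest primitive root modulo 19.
g = 2. For each prime q|18: 2^{9}≡18, 2^{6}≡7, none ≡ 1, so ord_19(2) = 18 and 2 is a primitive root.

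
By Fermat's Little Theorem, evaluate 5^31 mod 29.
By Fermat: 5^{28} ≡ 1 mod 29. So 5^{31} = 5^{28} · 5^{3} ≡ 5^{3} ≡ 9 mod 29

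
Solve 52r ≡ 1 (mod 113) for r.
Since 113 is prime, by Fermat 52^(-1) ≡ 52^{111} ≡ 50 (mod 113). Verify: 52 × 50 = 2600 ≡ 1 (mod 113)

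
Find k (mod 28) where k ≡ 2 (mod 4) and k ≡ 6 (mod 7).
M = 4 × 7 = 28. M₁ = 7, y₁ ≡ 3 (mod 4). M₂ = 4, y₂ ≡ 2 (mod 7). k = 2×7×3 + 6×4×2 ≡ 6 (mod 28)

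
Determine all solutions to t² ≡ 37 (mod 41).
The square roots of 37 mod 41 are 18 and 23. Verify: 18² = 324 ≡ 37 (mod 41)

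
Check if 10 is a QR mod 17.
By Euler's criterion: 10^{8} ≡ 16 (mod 17). Since this equals -1 (≡ 16), 10 is not a QR.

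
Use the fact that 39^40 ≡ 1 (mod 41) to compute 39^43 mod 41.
By Fermat: 39^{40} ≡ 1 (mod 41). So 39^{43} = 39^{40} · 39^{3} ≡ 39^{3} ≡ 33 (mod 41)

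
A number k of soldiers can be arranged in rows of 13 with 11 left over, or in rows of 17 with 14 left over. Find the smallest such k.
M = 13 × 17 = 221. M₁ = 17, y₁ ≡ 10 mod 13. M₂ = 13, y₂ ≡ 4 mod 17. k = 11×17×10 + 14×13×4 ≡ 167 mod 221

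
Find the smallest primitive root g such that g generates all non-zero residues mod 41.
g = 6. For each prime q|40: 6^{20}≡40, 6^{8}≡10, none ≡ 1, so ord_41(6) = 40 and 6 is a primitive root.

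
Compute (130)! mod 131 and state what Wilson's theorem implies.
(130)! mod 131 = 130. Since this equals -1 mod 131, Wilson confirms 131 is prime.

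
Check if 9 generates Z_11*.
9^{5} ≡ 1 (mod 11) and 5 < 10, so ord_11(9) = 5 ≠ 10 and 9 is not a primitive root.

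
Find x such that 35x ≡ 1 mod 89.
Since 89 is prime, by Fermat 35^(-1) ≡ 35^{87} ≡ 28 mod 89. Verify: 35 × 28 = 980 ≡ 1 mod 89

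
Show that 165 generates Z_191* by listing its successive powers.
165^1, 165^2, ..., 165^{190} mod 191: [165, 103, 187, 104, 161, 16, 157, 120, 127, 136, 93, 65, 29, 10, 122, 75, 151, 85, 82, 160, 42, 54, 124, 23, 166, 77, 99, 100, 74, 177, 173, 86, 56, 72, 38, 158, 94, 39, 132, 6, 35, 45, 167, 51, 11, 96, 178, 147, 189, 52, 176, 8, 174, 60, 159, 68, 142, 128, 110, 5, 61, 133, 171, 138, 41, 80, 21, 27, 62, 107, 83, 134, 145, 50, 37, 184, 182, 43, 28, 36, 19, 79, 47, 115, 66, 3, 113, 118, 179, 121, 101, 48, 89, 169, 190, 26, 88, 4, 87, 30, 175, 34, 71, 64, 55, 98, 126, 162, 181, 69, 116, 40, 106, 109, 31, 149, 137, 67, 168, 25, 114, 92, 91, 117, 14, 18, 105, 135, 119, 153, 33, 97, 152, 59, 185, 156, 146, 24, 140, 180, 95, 13, 44, 2, 139, 15, 183, 17, 131, 32, 123, 49, 63, 81, 186, 130, 58, 20, 53, 150, 111, 170, 164, 129, 84, 108, 57, 46, 141, 154, 7, 9, 148, 163, 155, 172, 112, 144, 76, 125, 188, 78, 73, 12, 70, 90, 143, 102, 22, 1]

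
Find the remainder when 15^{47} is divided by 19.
By Fermat: 15^{18} ≡ 1 mod 19. 47 = 2×18 + 11. So 15^{47} ≡ 15^{11} ≡ 3 mod 19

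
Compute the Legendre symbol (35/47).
(35/47) = 35^{23} mod 47 = -1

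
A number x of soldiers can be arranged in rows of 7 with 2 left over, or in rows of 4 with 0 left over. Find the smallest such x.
M = 7 × 4 = 28. M₁ = 4, y₁ ≡ 2 mod 7. M₂ = 7, y₂ ≡ 3 mod 4. x = 2×4×2 + 0×7×3 ≡ 16 mod 28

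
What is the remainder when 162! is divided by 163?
By Wilson's theorem, (162)! ≡ -1 ≡ 162 (mod 163)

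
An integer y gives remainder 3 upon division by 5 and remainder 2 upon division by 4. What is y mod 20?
M = 5 × 4 = 20. M₁ = 4, y₁ ≡ 4 mod 5. M₂ = 5, y₂ ≡ 1 mod 4. y = 3×4×4 + 2×5×1 ≡ 18 mod 20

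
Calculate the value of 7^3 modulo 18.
7^{3} = 343 ≡ 1 (mod 18)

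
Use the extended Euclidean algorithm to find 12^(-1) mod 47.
Extended GCD: 12(4) + 47(-1) = 1. So 12^(-1) ≡ 4 mod 47. Verify: 12 × 4 = 48 ≡ 1 mod 47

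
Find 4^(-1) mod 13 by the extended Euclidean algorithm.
Extended GCD: 4(-3) + 13(1) = 1. So 4^(-1) ≡ -3 ≡ 10 mod 13. Verify: 4 × 10 = 40 ≡ 1 mod 13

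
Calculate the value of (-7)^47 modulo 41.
Using Fermat: (-7)^{40} ≡ 1 (mod 41). 47 ≡ 7 (mod 40). So (-7)^{47} ≡ (-7)^{7} ≡ 24 (mod 41)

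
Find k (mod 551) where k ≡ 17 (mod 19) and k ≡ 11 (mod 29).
M = 19 × 29 = 551. M₁ = 29, y₁ ≡ 2 (mod 19). M₂ = 19, y₂ ≡ 26 (mod 29). k = 17×29×2 + 11×19×26 ≡ 359 (mod 551)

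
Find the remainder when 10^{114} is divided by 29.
By Fermat: 10^{28} ≡ 1 (mod 29). 114 = 4×28 + 2. So 10^{114} ≡ 10^{2} ≡ 13 (mod 29)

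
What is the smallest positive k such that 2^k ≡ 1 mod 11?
Powers of 2 mod 11: 2^1≡2, 2^2≡4, 2^3≡8, 2^4≡5, 2^5≡10, 2^6≡9, 2^7≡7, 2^8≡3, 2^9≡6, 2^10≡1. ord_11(2) = 10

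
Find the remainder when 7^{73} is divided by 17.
By Fermat: 7^{16} ≡ 1 mod 17. 73 = 4×16 + 9. So 7^{73} ≡ 7^{9} ≡ 10 mod 17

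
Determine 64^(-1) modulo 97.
Since 97 is prime, by Fermat 64^(-1) ≡ 64^{95} ≡ 47 (mod 97). Verify: 64 × 47 = 3008 ≡ 1 (mod 97)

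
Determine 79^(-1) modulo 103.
Since 103 is prime, by Fermat 79^(-1) ≡ 79^{101} ≡ 30 (mod 103). Verify: 79 × 30 = 2370 ≡ 1 (mod 103)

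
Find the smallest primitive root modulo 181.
g = 2. Powers: [2, 4, 8, 16, 32, 64, 128, 75, ...] generates all 180 non-zero residues.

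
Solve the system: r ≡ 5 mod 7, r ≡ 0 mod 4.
M = 7 × 4 = 28. M₁ = 4, y₁ ≡ 2 mod 7. M₂ = 7, y₂ ≡ 3 mod 4. r = 5×4×2 + 0×7×3 ≡ 12 mod 28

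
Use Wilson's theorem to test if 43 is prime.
(42)! mod 43 = 42. Since 42 ≡ -1 (mod 43), 43 is prime.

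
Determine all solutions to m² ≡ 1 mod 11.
The square roots of 1 mod 11 are 1 and 10. Verify: 1² = 1 ≡ 1 mod 11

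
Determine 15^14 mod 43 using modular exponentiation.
By repeated squaring (mod 43): 15^{1}≡15, 15^{2}≡10, 15^{4}≡14, 15^{8}≡24. Then 15^{14} = 15^{8+4+2} ≡ 24 × 14 × 10 ≡ 6 (mod 43)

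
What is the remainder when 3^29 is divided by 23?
Using Fermat: 3^{22} ≡ 1 mod 23. 29 ≡ 7 mod 22. So 3^{29} ≡ 3^{7} ≡ 2 mod 23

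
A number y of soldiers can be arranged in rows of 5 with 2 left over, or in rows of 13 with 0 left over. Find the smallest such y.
M = 5 × 13 = 65. M₁ = 13, y₁ ≡ 2 (mod 5). M₂ = 5, y₂ ≡ 8 (mod 13). y = 2×13×2 + 0×5×8 ≡ 52 (mod 65)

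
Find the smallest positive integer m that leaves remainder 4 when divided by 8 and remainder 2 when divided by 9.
M = 8 × 9 = 72. M₁ = 9, y₁ ≡ 1 (mod 8). M₂ = 8, y₂ ≡ 8 (mod 9). m = 4×9×1 + 2×8×8 ≡ 20 (mod 72)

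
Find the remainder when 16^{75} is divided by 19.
By Fermat: 16^{18} ≡ 1 (mod 19). 75 = 4×18 + 3. So 16^{75} ≡ 16^{3} ≡ 11 (mod 19)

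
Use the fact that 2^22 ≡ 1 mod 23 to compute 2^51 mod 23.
By Fermat: 2^{22} ≡ 1 mod 23. 51 = 2×22 + 7. So 2^{51} ≡ 2^{7} ≡ 13 mod 23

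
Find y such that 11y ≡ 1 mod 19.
Since 19 is prime, by Fermat 11^(-1) ≡ 11^{17} ≡ 7 mod 19. Verify: 11 × 7 = 77 ≡ 1 mod 19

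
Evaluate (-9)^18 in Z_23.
By repeated squaring mod 23: (-9)^{1}≡14, (-9)^{2}≡12, (-9)^{4}≡6, (-9)^{8}≡13, (-9)^{16}≡8. Then (-9)^{18} = (-9)^{16+2} ≡ 8 × 12 ≡ 4 mod 23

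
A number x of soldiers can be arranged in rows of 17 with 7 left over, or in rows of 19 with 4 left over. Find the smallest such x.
M = 17 × 19 = 323. M₁ = 19, y₁ ≡ 9 mod 17. M₂ = 17, y₂ ≡ 9 mod 19. x = 7×19×9 + 4×17×9 ≡ 194 mod 323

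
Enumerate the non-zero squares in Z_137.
Squares in Z_137*: {1, 2, 4, 7, 8, 9, 11, 14, 15, 16, 17, 18, 19, 22, 25, 28, 30, 32, 34, 36, 37, 38, 39, 44, 49, 50, 56, 59, 60, 61, 63, 64, 65, 68, 69, 72, 73, 74, 76, 77, 78, 81, 87, 88, 93, 98, 99, 100, 101, 103, 105, 107, 109, 112, 115, 118, 119, 120, 121, 122, 123, 126, 128, 129, 130, 133, 135, 136}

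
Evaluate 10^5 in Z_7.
By repeated squaring mod 7: 10^{1}≡3, 10^{2}≡2, 10^{4}≡4. Then 10^{5} = 10^{4+1} ≡ 4 × 3 ≡ 5 mod 7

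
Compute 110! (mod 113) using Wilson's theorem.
(112)! = (110)! × (111) × (112) ≡ -1 (mod 113). So (110)! ≡ -1 × [(112)(111)]^(-1) ≡ 56 (mod 113)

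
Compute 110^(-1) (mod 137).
Since 137 is prime, by Fermat 110^(-1) ≡ 110^{135} ≡ 71 (mod 137). Verify: 110 × 71 = 7810 ≡ 1 (mod 137)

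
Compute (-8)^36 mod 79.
By repeated squaring (mod 79): (-8)^{1}≡71, (-8)^{2}≡64, (-8)^{4}≡67, (-8)^{8}≡65, (-8)^{16}≡38, (-8)^{32}≡22. Then (-8)^{36} = (-8)^{32+4} ≡ 22 × 67 ≡ 52 (mod 79)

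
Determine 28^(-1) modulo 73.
Since 73 is prime, by Fermat 28^(-1) ≡ 28^{71} ≡ 60 (mod 73). Verify: 28 × 60 = 1680 ≡ 1 (mod 73)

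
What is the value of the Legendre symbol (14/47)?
(14/47) = 14^{23} mod 47 = 1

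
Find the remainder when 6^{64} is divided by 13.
By Fermat: 6^{12} ≡ 1 (mod 13). 64 = 5×12 + 4. So 6^{64} ≡ 6^{4} ≡ 9 (mod 13)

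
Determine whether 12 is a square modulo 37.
By Euler's criterion: 12^{18} ≡ 1 mod 37. Since this equals 1, 12 is a QR.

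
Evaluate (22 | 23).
(22/23) = 22^{11} mod 23 = -1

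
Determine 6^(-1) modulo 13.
Since 13 is prime, by Fermat 6^(-1) ≡ 6^{11} ≡ 11 mod 13. Verify: 6 × 11 = 66 ≡ 1 mod 13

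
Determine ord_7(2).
Powers of 2 mod 7: 2^1≡2, 2^2≡4, 2^3≡1. ord_7(2) = 3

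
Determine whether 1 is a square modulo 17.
By Euler's criterion: 1^{8} ≡ 1 mod 17. Since this equals 1, 1 is a QR.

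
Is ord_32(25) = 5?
Powers of 25 mod 32: 25^1≡25, 25^2≡17, 25^3≡9, 25^4≡1. Already 25^4≡1, so the order is 4 < 5. No, the actual order is 4.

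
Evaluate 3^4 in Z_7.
3^{4} = 81 ≡ 4 (mod 7)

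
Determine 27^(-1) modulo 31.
Since 31 is prime, by Fermat 27^(-1) ≡ 27^{29} ≡ 23 mod 31. Verify: 27 × 23 = 621 ≡ 1 mod 31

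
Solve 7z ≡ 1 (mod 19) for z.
Since 19 is prime, by Fermat 7^(-1) ≡ 7^{17} ≡ 11 (mod 19). Verify: 7 × 11 = 77 ≡ 1 (mod 19)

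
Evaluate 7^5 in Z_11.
By repeated squaring mod 11: 7^{1}≡7, 7^{2}≡5, 7^{4}≡3. Then 7^{5} = 7^{4+1} ≡ 3 × 7 ≡ 10 mod 11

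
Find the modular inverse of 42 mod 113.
Since 113 is prime, by Fermat 42^(-1) ≡ 42^{111} ≡ 35 (mod 113). Verify: 42 × 35 = 1470 ≡ 1 (mod 113)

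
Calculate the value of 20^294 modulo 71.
Using Fermat: 20^{70} ≡ 1 mod 71. 294 ≡ 14 mod 70. So 20^{294} ≡ 20^{14} ≡ 1 mod 71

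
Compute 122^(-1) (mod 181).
Since 181 is prime, by Fermat 122^(-1) ≡ 122^{179} ≡ 46 (mod 181). Verify: 122 × 46 = 5612 ≡ 1 (mod 181)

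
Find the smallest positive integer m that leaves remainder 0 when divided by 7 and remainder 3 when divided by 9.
M = 7 × 9 = 63. M₁ = 9, y₁ ≡ 4 (mod 7). M₂ = 7, y₂ ≡ 4 (mod 9). m = 0×9×4 + 3×7×4 ≡ 21 (mod 63)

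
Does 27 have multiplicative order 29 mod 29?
Powers of 27 mod 29: 27^1≡27, 27^2≡4, 27^3≡21, 27^4≡16, 27^5≡26, 27^6≡6, 27^7≡17, 27^8≡24, 27^9≡10, 27^10≡9, 27^11≡11, 27^12≡7, 27^13≡15, 27^14≡28, 27^15≡2, 27^16≡25, 27^17≡8, 27^18≡13, 27^19≡3, 27^20≡23, 27^21≡12, 27^22≡5, 27^23≡19, 27^24≡20, 27^25≡18, 27^26≡22, 27^27≡14, 27^28≡1. Already 27^28≡1, so the order is 28 < 29. No, the actual order is 28.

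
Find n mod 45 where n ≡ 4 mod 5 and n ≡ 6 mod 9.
M = 5 × 9 = 45. M₁ = 9, y₁ ≡ 4 mod 5. M₂ = 5, y₂ ≡ 2 mod 9. n = 4×9×4 + 6×5×2 ≡ 24 mod 45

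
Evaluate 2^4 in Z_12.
2^{4} = 16 ≡ 4 (mod 12)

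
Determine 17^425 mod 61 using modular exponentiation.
Using Fermat: 17^{60} ≡ 1 mod 61. 425 ≡ 5 mod 60. So 17^{425} ≡ 17^{5} ≡ 21 mod 61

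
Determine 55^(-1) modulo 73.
Since 73 is prime, by Fermat 55^(-1) ≡ 55^{71} ≡ 4 (mod 73). Verify: 55 × 4 = 220 ≡ 1 (mod 73)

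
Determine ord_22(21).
Powers of 21 mod 22: 21^1≡21, 21^2≡1. ord_22(21) = 2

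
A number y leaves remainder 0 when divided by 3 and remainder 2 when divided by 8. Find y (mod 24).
M = 3 × 8 = 24. M₁ = 8, y₁ ≡ 2 (mod 3). M₂ = 3, y₂ ≡ 3 (mod 8). y = 0×8×2 + 2×3×3 ≡ 18 (mod 24)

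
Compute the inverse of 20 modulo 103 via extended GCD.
Extended GCD: 20(-36) + 103(7) = 1. So 20^(-1) ≡ -36 ≡ 67 mod 103. Verify: 20 × 67 = 1340 ≡ 1 mod 103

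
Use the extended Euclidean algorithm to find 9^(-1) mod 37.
Extended GCD: 9(-4) + 37(1) = 1. So 9^(-1) ≡ -4 ≡ 33 (mod 37). Verify: 9 × 33 = 297 ≡ 1 (mod 37)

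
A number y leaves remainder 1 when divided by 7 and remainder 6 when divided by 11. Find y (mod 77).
M = 7 × 11 = 77. M₁ = 11, y₁ ≡ 2 (mod 7). M₂ = 7, y₂ ≡ 8 (mod 11). y = 1×11×2 + 6×7×8 ≡ 50 (mod 77)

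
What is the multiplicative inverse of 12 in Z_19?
Since 19 is prime, by Fermat 12^(-1) ≡ 12^{17} ≡ 8 mod 19. Verify: 12 × 8 = 96 ≡ 1 mod 19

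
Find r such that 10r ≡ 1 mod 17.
Since 17 is prime, by Fermat 10^(-1) ≡ 10^{15} ≡ 12 mod 17. Verify: 10 × 12 = 120 ≡ 1 mod 17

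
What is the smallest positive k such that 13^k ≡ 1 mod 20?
Powers of 13 mod 20: 13^1≡13, 13^2≡9, 13^3≡17, 13^4≡1. ord_20(13) = 4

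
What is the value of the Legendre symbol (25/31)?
(25/31) = 25^{15} mod 31 = 1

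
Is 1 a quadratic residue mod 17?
By Euler's criterion: 1^{8} ≡ 1 mod 17. Since this equals 1, 1 is a QR.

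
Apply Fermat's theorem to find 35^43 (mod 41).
By Fermat: 35^{40} ≡ 1 (mod 41). So 35^{43} = 35^{40} · 35^{3} ≡ 35^{3} ≡ 30 (mod 41)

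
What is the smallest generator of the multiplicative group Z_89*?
g = 3. Powers: [3, 9, 27, 81, 65, 17, 51, 64, 14, ...] generates all 88 non-zero residues.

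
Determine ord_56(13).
Powers of 13 mod 56: 13^1≡13, 13^2≡1. So the order of 13 is 2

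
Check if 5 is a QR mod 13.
By Euler's criterion: 5^{6} ≡ 12 mod 13. Since this equals -1 (≡ 12), 5 is not a QR.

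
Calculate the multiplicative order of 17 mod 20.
Powers of 17 mod 20: 17^1≡17, 17^2≡9, 17^3≡13, 17^4≡1. Order = 4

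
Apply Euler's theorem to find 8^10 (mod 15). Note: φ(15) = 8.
By Euler: 8^{8} ≡ 1 (mod 15) since gcd(8, 15) = 1. 10 = 1×8 + 2. So 8^{10} ≡ 8^{2} ≡ 4 (mod 15)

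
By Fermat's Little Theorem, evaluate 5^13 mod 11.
By Fermat: 5^{10} ≡ 1 mod 11. So 5^{13} = 5^{10} · 5^{3} ≡ 5^{3} ≡ 4 mod 11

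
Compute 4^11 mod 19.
By repeated squaring mod 19: 4^{1}≡4, 4^{2}≡16, 4^{4}≡9, 4^{8}≡5. Then 4^{11} = 4^{8+2+1} ≡ 5 × 16 × 4 ≡ 16 mod 19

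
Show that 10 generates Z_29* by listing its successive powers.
10^1, 10^2, ..., 10^{28} mod 29: [10, 13, 14, 24, 8, 22, 17, 25, 18, 6, 2, 20, 26, 28, 19, 16, 15, 5, 21, 7, 12, 4, 11, 23, 27, 9, 3, 1]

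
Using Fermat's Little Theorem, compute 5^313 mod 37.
By Fermat: 5^{36} ≡ 1 mod 37. 313 ≡ 25 mod 36. So 5^{313} ≡ 5^{25} ≡ 19 mod 37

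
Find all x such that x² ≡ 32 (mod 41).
The square roots of 32 mod 41 are 14 and 27. Verify: 14² = 196 ≡ 32 (mod 41)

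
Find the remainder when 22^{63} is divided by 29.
By Fermat: 22^{28} ≡ 1 (mod 29). 63 = 2×28 + 7. So 22^{63} ≡ 22^{7} ≡ 28 (mod 29)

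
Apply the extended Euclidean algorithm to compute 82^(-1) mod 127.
Extended GCD: 82(-48) + 127(31) = 1. So 82^(-1) ≡ -48 ≡ 79 mod 127. Verify: 82 × 79 = 6478 ≡ 1 mod 127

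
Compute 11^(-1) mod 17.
Since 17 is prime, by Fermat 11^(-1) ≡ 11^{15} ≡ 14 mod 17. Verify: 11 × 14 = 154 ≡ 1 mod 17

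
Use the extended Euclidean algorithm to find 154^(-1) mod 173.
Extended GCD: 154(-82) + 173(73) = 1. So 154^(-1) ≡ -82 ≡ 91 mod 173. Verify: 154 × 91 = 14014 ≡ 1 mod 173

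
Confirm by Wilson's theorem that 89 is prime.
(88)! mod 89 = 88. Since this equals -1 (mod 89), Wilson confirms 89 is prime.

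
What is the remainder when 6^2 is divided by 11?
6^{2} = 36 ≡ 3 (mod 11)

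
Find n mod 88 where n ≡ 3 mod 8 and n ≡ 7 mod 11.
M = 8 × 11 = 88. M₁ = 11, y₁ ≡ 3 mod 8. M₂ = 8, y₂ ≡ 7 mod 11. n = 3×11×3 + 7×8×7 ≡ 51 mod 88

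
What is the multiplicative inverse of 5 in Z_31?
Since 31 is prime, by Fermat 5^(-1) ≡ 5^{29} ≡ 25 (mod 31). Verify: 5 × 25 = 125 ≡ 1 (mod 31)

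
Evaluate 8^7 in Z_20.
By repeated squaring mod 20: 8^{1}≡8, 8^{2}≡4, 8^{4}≡16. Then 8^{7} = 8^{4+2+1} ≡ 16 × 4 × 8 ≡ 12 mod 20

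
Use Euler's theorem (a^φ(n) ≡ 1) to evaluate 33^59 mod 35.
By Euler: 33^{24} ≡ 1 (mod 35) since gcd(33, 35) = 1. 59 = 2×24 + 11. So 33^{59} ≡ 33^{11} ≡ 17 (mod 35)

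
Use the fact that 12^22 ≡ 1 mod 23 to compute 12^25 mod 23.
By Fermat: 12^{22} ≡ 1 mod 23. So 12^{25} = 12^{22} · 12^{3} ≡ 12^{3} ≡ 3 mod 23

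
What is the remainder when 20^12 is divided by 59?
By repeated squaring mod 59: 20^{1}≡20, 20^{2}≡46, 20^{4}≡51, 20^{8}≡5. Then 20^{12} = 20^{8+4} ≡ 5 × 51 ≡ 19 mod 59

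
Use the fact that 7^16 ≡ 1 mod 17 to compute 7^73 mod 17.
By Fermat: 7^{16} ≡ 1 mod 17. 73 = 4×16 + 9. So 7^{73} ≡ 7^{9} ≡ 10 mod 17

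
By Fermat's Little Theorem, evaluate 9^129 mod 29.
By Fermat: 9^{28} ≡ 1 mod 29. 129 = 4×28 + 17. So 9^{129} ≡ 9^{17} ≡ 4 mod 29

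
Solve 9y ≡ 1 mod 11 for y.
Since 11 is prime, by Fermat 9^(-1) ≡ 9^{9} ≡ 5 mod 11. Verify: 9 × 5 = 45 ≡ 1 mod 11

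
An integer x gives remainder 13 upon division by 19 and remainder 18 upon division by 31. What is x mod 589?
M = 19 × 31 = 589. M₁ = 31, y₁ ≡ 8 mod 19. M₂ = 19, y₂ ≡ 18 mod 31. x = 13×31×8 + 18×19×18 ≡ 545 mod 589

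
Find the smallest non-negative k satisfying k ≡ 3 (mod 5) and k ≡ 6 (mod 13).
M = 5 × 13 = 65. M₁ = 13, y₁ ≡ 2 (mod 5). M₂ = 5, y₂ ≡ 8 (mod 13). k = 3×13×2 + 6×5×8 ≡ 58 (mod 65)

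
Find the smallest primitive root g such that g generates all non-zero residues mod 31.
g = 3. For each prime q|30: 3^{15}≡30, 3^{10}≡25, 3^{6}≡16, none ≡ 1, so ord_31(3) = 30 and 3 is a primitive root.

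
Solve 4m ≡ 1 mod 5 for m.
Since 5 is prime, by Fermat 4^(-1) ≡ 4^{3} ≡ 4 mod 5. Verify: 4 × 4 = 16 ≡ 1 mod 5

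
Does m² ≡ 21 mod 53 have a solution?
By Euler's criterion: 21^{26} ≡ 52 mod 53. Since this equals -1 (≡ 52), 21 is not a QR.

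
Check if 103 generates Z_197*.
ord_197(103) divides 196. For each prime q|196: 103^{98}≡196, 103^{28}≡164, none ≡ 1. So 103 has order 196 and is a primitive root mod 197.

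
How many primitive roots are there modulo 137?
Number of primitive roots mod 137 = φ(p-1) = φ(136) = 64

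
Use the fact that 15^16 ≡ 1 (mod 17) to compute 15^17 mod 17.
By Fermat: 15^{16} ≡ 1 (mod 17). So 15^{17} = 15^{16} · 15^{1} ≡ 15^{1} ≡ 15 (mod 17)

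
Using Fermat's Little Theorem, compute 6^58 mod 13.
By Fermat: 6^{12} ≡ 1 mod 13. 58 = 4×12 + 10. So 6^{58} ≡ 6^{10} ≡ 4 mod 13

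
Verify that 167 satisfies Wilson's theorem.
(166)! mod 167 = 166. Since this equals -1 mod 167, Wilson confirms 167 is prime.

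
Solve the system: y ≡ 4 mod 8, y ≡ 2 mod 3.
M = 8 × 3 = 24. M₁ = 3, y₁ ≡ 3 mod 8. M₂ = 8, y₂ ≡ 2 mod 3. y = 4×3×3 + 2×8×2 ≡ 20 mod 24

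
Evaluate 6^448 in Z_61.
Using Fermat: 6^{60} ≡ 1 (mod 61). 448 ≡ 28 (mod 60). So 6^{448} ≡ 6^{28} ≡ 22 (mod 61)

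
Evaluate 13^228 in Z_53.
Using Fermat: 13^{52} ≡ 1 (mod 53). 228 ≡ 20 (mod 52). So 13^{228} ≡ 13^{20} ≡ 15 (mod 53)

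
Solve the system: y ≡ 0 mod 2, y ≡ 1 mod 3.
M = 2 × 3 = 6. M₁ = 3, y₁ ≡ 1 mod 2. M₂ = 2, y₂ ≡ 2 mod 3. y = 0×3×1 + 1×2×2 ≡ 4 mod 6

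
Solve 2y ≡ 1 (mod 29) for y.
Since 29 is prime, by Fermat 2^(-1) ≡ 2^{27} ≡ 15 (mod 29). Verify: 2 × 15 = 30 ≡ 1 (mod 29)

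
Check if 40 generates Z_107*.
40^{53} ≡ 1 (mod 107) and 53 < 106, so ord_107(40) = 53 ≠ 106 and 40 is not a primitive root.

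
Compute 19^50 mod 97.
By repeated squaring (mod 97): 19^{1}≡19, 19^{2}≡70, 19^{4}≡50, 19^{8}≡75, 19^{16}≡96, 19^{32}≡1. Then 19^{50} = 19^{32+16+2} ≡ 1 × 96 × 70 ≡ 27 (mod 97)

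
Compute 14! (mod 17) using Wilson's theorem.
(16)! = (14)! × (15) × (16) ≡ -1 (mod 17). So (14)! ≡ -1 × [(16)(15)]^(-1) ≡ 8 (mod 17)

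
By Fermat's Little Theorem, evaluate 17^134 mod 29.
By Fermat: 17^{28} ≡ 1 mod 29. 134 = 4×28 + 22. So 17^{134} ≡ 17^{22} ≡ 28 mod 29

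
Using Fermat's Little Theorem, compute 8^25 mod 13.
By Fermat: 8^{12} ≡ 1 mod 13. 25 = 2×12 + 1. So 8^{25} ≡ 8^{1} ≡ 8 mod 13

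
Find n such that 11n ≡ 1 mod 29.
Since 29 is prime, by Fermat 11^(-1) ≡ 11^{27} ≡ 8 mod 29. Verify: 11 × 8 = 88 ≡ 1 mod 29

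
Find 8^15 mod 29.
By repeated squaring mod 29: 8^{1}≡8, 8^{2}≡6, 8^{4}≡7, 8^{8}≡20. Then 8^{15} = 8^{8+4+2+1} ≡ 20 × 7 × 6 × 8 ≡ 21 mod 29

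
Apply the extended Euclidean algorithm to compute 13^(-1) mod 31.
Extended GCD: 13(12) + 31(-5) = 1. So 13^(-1) ≡ 12 mod 31. Verify: 13 × 12 = 156 ≡ 1 mod 31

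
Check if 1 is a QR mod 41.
By Euler's criterion: 1^{20} ≡ 1 (mod 41). Since this equals 1, 1 is a QR.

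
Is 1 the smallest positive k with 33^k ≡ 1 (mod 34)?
Powers of 33 mod 34: 33^1≡33, 33^2≡1. 33^1≡33≢1, so ord ≠ 1. No, the actual order is 2.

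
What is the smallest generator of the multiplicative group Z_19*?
g = 2. Powers: [2, 4, 8, 16, 13, 7, 14, 9, 18, ...] generates all 18 non-zero residues.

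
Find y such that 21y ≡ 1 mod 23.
Since 23 is prime, by Fermat 21^(-1) ≡ 21^{21} ≡ 11 mod 23. Verify: 21 × 11 = 231 ≡ 1 mod 23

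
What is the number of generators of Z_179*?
There are φ(179-1) = φ(178) = 88 primitive roots modulo 179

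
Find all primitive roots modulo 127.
There are φ(126) = 36 primitive roots mod 127: {3, 6, 7, 12, 14, 23, 29, 39, 43, 45, 46, 48, 53, 55, 56, 57, 58, 65, 67, 78, 83, 85, 86, 91, 92, 93, 96, 97, 101, 106, 109, 110, 112, 114, 116, 118}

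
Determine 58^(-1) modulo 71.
Since 71 is prime, by Fermat 58^(-1) ≡ 58^{69} ≡ 60 (mod 71). Verify: 58 × 60 = 3480 ≡ 1 (mod 71)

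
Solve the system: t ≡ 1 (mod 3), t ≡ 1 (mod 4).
M = 3 × 4 = 12. M₁ = 4, y₁ ≡ 1 (mod 3). M₂ = 3, y₂ ≡ 3 (mod 4). t = 1×4×1 + 1×3×3 ≡ 1 (mod 12)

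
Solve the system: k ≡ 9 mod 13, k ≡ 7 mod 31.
M = 13 × 31 = 403. M₁ = 31, y₁ ≡ 8 mod 13. M₂ = 13, y₂ ≡ 12 mod 31. k = 9×31×8 + 7×13×12 ≡ 100 mod 403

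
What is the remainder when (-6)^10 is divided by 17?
By repeated squaring (mod 17): (-6)^{1}≡11, (-6)^{2}≡2, (-6)^{4}≡4, (-6)^{8}≡16. Then (-6)^{10} = (-6)^{8+2} ≡ 16 × 2 ≡ 15 (mod 17)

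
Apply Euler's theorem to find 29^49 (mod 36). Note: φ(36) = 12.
By Euler: 29^{12} ≡ 1 (mod 36) since gcd(29, 36) = 1. 49 = 4×12 + 1. So 29^{49} ≡ 29^{1} ≡ 29 (mod 36)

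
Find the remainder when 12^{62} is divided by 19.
By Fermat: 12^{18} ≡ 1 mod 19. 62 = 3×18 + 8. So 12^{62} ≡ 12^{8} ≡ 11 mod 19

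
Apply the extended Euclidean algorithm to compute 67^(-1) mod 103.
Extended GCD: 67(20) + 103(-13) = 1. So 67^(-1) ≡ 20 mod 103. Verify: 67 × 20 = 1340 ≡ 1 mod 103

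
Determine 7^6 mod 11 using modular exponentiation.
By repeated squaring mod 11: 7^{1}≡7, 7^{2}≡5, 7^{4}≡3. Then 7^{6} = 7^{4+2} ≡ 3 × 5 ≡ 4 mod 11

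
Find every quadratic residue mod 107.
QRs mod 107: {1, 3, 4, 9, 10, 11, 12, 13, 14, 16, 19, 23, 25, 27, 29, 30, 33, 34, 35, 36, 37, 39, 40, 41, 42, 44, 47, 48, 49, 52, 53, 56, 57, 61, 62, 64, 69, 75, 76, 79, 81, 83, 85, 86, 87, 89, 90, 92, 99, 100, 101, 102, 105}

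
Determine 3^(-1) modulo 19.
Since 19 is prime, by Fermat 3^(-1) ≡ 3^{17} ≡ 13 mod 19. Verify: 3 × 13 = 39 ≡ 1 mod 19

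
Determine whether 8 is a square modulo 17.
By Euler's criterion: 8^{8} ≡ 1 mod 17. Since this equals 1, 8 is a QR.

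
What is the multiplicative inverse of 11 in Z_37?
Since 37 is prime, by Fermat 11^(-1) ≡ 11^{35} ≡ 27 (mod 37). Verify: 11 × 27 = 297 ≡ 1 (mod 37)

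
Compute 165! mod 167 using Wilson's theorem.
(166)! = (165)! × (166) ≡ -1 mod 167. So (165)! ≡ -1 × (166)^(-1) ≡ (-1)×(-1) = 1 mod 167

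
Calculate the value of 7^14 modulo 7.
By repeated squaring mod 7: 7^{1}≡0, 7^{2}≡0, 7^{4}≡0, 7^{8}≡0. Then 7^{14} = 7^{8+4+2} ≡ 0 × 0 × 0 ≡ 0 mod 7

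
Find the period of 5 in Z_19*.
Powers of 5 mod 19: 5^1≡5, 5^2≡6, 5^3≡11, 5^4≡17, 5^5≡9, 5^6≡7, 5^7≡16, 5^8≡4, 5^9≡1. ord_19(5) = 9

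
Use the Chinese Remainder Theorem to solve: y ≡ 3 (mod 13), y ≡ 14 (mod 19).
M = 13 × 19 = 247. M₁ = 19, y₁ ≡ 11 (mod 13). M₂ = 13, y₂ ≡ 3 (mod 19). y = 3×19×11 + 14×13×3 ≡ 185 (mod 247)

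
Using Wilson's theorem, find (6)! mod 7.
By Wilson's theorem, (6)! ≡ -1 ≡ 6 (mod 7)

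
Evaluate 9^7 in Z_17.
By repeated squaring (mod 17): 9^{1}≡9, 9^{2}≡13, 9^{4}≡16. Then 9^{7} = 9^{4+2+1} ≡ 16 × 13 × 9 ≡ 2 (mod 17)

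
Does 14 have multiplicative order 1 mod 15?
Powers of 14 mod 15: 14^1≡14, 14^2≡1. 14^1≡14≢1, so ord ≠ 1. No, the actual order is 2.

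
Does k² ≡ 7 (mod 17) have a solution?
By Euler's criterion: 7^{8} ≡ 16 (mod 17). Since this equals -1 (≡ 16), 7 is not a QR.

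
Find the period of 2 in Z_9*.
Powers of 2 mod 9: 2^1≡2, 2^2≡4, 2^3≡8, 2^4≡7, 2^5≡5, 2^6≡1. ord_9(2) = 6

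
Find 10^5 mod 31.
By repeated squaring mod 31: 10^{1}≡10, 10^{2}≡7, 10^{4}≡18. Then 10^{5} = 10^{4+1} ≡ 18 × 10 ≡ 25 mod 31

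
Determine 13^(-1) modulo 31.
Since 31 is prime, by Fermat 13^(-1) ≡ 13^{29} ≡ 12 (mod 31). Verify: 13 × 12 = 156 ≡ 1 (mod 31)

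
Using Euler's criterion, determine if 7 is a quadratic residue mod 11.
By Euler's criterion: 7^{5} ≡ 10 (mod 11). Since this equals -1 (≡ 10), 7 is not a QR.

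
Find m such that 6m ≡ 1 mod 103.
Since 103 is prime, by Fermat 6^(-1) ≡ 6^{101} ≡ 86 mod 103. Verify: 6 × 86 = 516 ≡ 1 mod 103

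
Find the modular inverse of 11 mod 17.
Since 17 is prime, by Fermat 11^(-1) ≡ 11^{15} ≡ 14 (mod 17). Verify: 11 × 14 = 154 ≡ 1 (mod 17)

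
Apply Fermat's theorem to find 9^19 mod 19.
By Fermat: 9^{18} ≡ 1 mod 19. So 9^{19} = 9^{18} · 9^{1} ≡ 9^{1} ≡ 9 mod 19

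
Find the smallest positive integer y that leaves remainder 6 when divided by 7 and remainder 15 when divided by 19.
M = 7 × 19 = 133. M₁ = 19, y₁ ≡ 3 mod 7. M₂ = 7, y₂ ≡ 11 mod 19. y = 6×19×3 + 15×7×11 ≡ 34 mod 133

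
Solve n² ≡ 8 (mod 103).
The square roots of 8 mod 103 are 76 and 27. Verify: 76² = 5776 ≡ 8 (mod 103)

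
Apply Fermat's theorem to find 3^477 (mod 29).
By Fermat: 3^{28} ≡ 1 (mod 29). 477 ≡ 1 (mod 28). So 3^{477} ≡ 3^{1} ≡ 3 (mod 29)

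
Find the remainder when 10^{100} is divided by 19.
By Fermat: 10^{18} ≡ 1 (mod 19). 100 = 5×18 + 10. So 10^{100} ≡ 10^{10} ≡ 9 (mod 19)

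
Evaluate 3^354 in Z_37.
Using Fermat: 3^{36} ≡ 1 mod 37. 354 ≡ 30 mod 36. So 3^{354} ≡ 3^{30} ≡ 10 mod 37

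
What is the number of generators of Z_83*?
There are φ(83-1) = φ(82) = 40 primitive roots modulo 83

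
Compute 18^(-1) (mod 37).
Since 37 is prime, by Fermat 18^(-1) ≡ 18^{35} ≡ 35 (mod 37). Verify: 18 × 35 = 630 ≡ 1 (mod 37)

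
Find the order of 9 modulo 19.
Powers of 9 mod 19: 9^1≡9, 9^2≡5, 9^3≡7, 9^4≡6, 9^5≡16, 9^6≡11, 9^7≡4, 9^8≡17, 9^9≡1. So the order of 9 is 9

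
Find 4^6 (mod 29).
By repeated squaring (mod 29): 4^{1}≡4, 4^{2}≡16, 4^{4}≡24. Then 4^{6} = 4^{4+2} ≡ 24 × 16 ≡ 7 (mod 29)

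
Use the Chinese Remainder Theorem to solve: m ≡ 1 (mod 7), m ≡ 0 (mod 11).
M = 7 × 11 = 77. M₁ = 11, y₁ ≡ 2 (mod 7). M₂ = 7, y₂ ≡ 8 (mod 11). m = 1×11×2 + 0×7×8 ≡ 22 (mod 77)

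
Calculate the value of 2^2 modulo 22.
2^{2} = 4 ≡ 4 (mod 22)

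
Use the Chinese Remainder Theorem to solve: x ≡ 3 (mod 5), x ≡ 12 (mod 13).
M = 5 × 13 = 65. M₁ = 13, y₁ ≡ 2 (mod 5). M₂ = 5, y₂ ≡ 8 (mod 13). x = 3×13×2 + 12×5×8 ≡ 38 (mod 65)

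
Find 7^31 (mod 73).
By repeated squaring (mod 73): 7^{1}≡7, 7^{2}≡49, 7^{4}≡65, 7^{8}≡64, 7^{16}≡8. Then 7^{31} = 7^{16+8+4+2+1} ≡ 8 × 64 × 65 × 49 × 7 ≡ 30 (mod 73)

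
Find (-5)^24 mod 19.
Using Fermat: (-5)^{18} ≡ 1 mod 19. 24 ≡ 6 mod 18. So (-5)^{24} ≡ (-5)^{6} ≡ 7 mod 19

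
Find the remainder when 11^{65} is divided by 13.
By Fermat: 11^{12} ≡ 1 mod 13. 65 = 5×12 + 5. So 11^{65} ≡ 11^{5} ≡ 7 mod 13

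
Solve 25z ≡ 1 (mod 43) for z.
Since 43 is prime, by Fermat 25^(-1) ≡ 25^{41} ≡ 31 (mod 43). Verify: 25 × 31 = 775 ≡ 1 (mod 43)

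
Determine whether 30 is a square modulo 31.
By Euler's criterion: 30^{15} ≡ 30 (mod 31). Since this equals -1 (≡ 30), 30 is not a QR.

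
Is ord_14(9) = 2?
Powers of 9 mod 14: 9^1≡9, 9^2≡11, 9^3≡1. 9^2≡11≢1, so ord ≠ 2. No, the actual order is 3.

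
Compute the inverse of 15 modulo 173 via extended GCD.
Extended GCD: 15(-23) + 173(2) = 1. So 15^(-1) ≡ -23 ≡ 150 mod 173. Verify: 15 × 150 = 2250 ≡ 1 mod 173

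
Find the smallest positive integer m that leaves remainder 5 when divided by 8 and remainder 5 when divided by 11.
M = 8 × 11 = 88. M₁ = 11, y₁ ≡ 3 mod 8. M₂ = 8, y₂ ≡ 7 mod 11. m = 5×11×3 + 5×8×7 ≡ 5 mod 88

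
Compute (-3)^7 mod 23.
By repeated squaring mod 23: (-3)^{1}≡20, (-3)^{2}≡9, (-3)^{4}≡12. Then (-3)^{7} = (-3)^{4+2+1} ≡ 12 × 9 × 20 ≡ 21 mod 23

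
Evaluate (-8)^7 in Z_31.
By repeated squaring mod 31: (-8)^{1}≡23, (-8)^{2}≡2, (-8)^{4}≡4. Then (-8)^{7} = (-8)^{4+2+1} ≡ 4 × 2 × 23 ≡ 29 mod 31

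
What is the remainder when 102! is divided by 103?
By Wilson's theorem, (102)! ≡ -1 ≡ 102 (mod 103)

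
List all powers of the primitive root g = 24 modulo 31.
24^1, 24^2, ..., 24^{30} mod 31: [24, 18, 29, 14, 26, 4, 3, 10, 23, 25, 11, 16, 12, 9, 30, 7, 13, 2, 17, 5, 27, 28, 21, 8, 6, 20, 15, 19, 22, 1]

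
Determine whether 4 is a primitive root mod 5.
4^{2} ≡ 1 (mod 5) and 2 < 4, so ord_5(4) = 2 ≠ 4 and 4 is not a primitive root.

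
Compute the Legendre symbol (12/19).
(12/19) = 12^{9} mod 19 = -1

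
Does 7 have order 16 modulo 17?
ord_17(7) divides 16. For each prime q|16: 7^{8}≡16, none ≡ 1. So 7 has order 16 and is a primitive root mod 17.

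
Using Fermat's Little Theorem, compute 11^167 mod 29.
By Fermat: 11^{28} ≡ 1 mod 29. 167 = 5×28 + 27. So 11^{167} ≡ 11^{27} ≡ 8 mod 29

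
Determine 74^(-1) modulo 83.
Since 83 is prime, by Fermat 74^(-1) ≡ 74^{81} ≡ 46 (mod 83). Verify: 74 × 46 = 3404 ≡ 1 (mod 83)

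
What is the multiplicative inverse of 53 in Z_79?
Since 79 is prime, by Fermat 53^(-1) ≡ 53^{77} ≡ 3 (mod 79). Verify: 53 × 3 = 159 ≡ 1 (mod 79)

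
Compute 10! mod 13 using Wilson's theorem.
(12)! = (10)! × (11) × (12) ≡ -1 mod 13. So (10)! ≡ -1 × [(12)(11)]^(-1) ≡ 6 mod 13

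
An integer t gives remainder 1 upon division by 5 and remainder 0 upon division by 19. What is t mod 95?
M = 5 × 19 = 95. M₁ = 19, y₁ ≡ 4 mod 5. M₂ = 5, y₂ ≡ 4 mod 19. t = 1×19×4 + 0×5×4 ≡ 76 mod 95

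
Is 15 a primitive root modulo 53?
15^{13} ≡ 1 mod 53 and 13 < 52, so ord_53(15) = 13 ≠ 52 and 15 is not a primitive root.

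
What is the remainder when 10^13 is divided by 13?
Using Fermat: 10^{12} ≡ 1 mod 13. 13 ≡ 1 mod 12. So 10^{13} ≡ 10^{1} ≡ 10 mod 13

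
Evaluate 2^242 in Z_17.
Using Fermat: 2^{16} ≡ 1 (mod 17). 242 ≡ 2 (mod 16). So 2^{242} ≡ 2^{2} ≡ 4 (mod 17)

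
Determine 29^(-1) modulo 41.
Since 41 is prime, by Fermat 29^(-1) ≡ 29^{39} ≡ 17 (mod 41). Verify: 29 × 17 = 493 ≡ 1 (mod 41)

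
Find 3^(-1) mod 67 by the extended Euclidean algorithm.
Extended GCD: 3(-22) + 67(1) = 1. So 3^(-1) ≡ -22 ≡ 45 mod 67. Verify: 3 × 45 = 135 ≡ 1 mod 67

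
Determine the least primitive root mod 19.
g = 2. For each prime q|18: 2^{9}≡18, 2^{6}≡7, none ≡ 1, so ord_19(2) = 18 and 2 is a primitive root.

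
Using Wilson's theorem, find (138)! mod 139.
By Wilson's theorem, (138)! ≡ -1 ≡ 138 mod 139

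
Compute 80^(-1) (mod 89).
Since 89 is prime, by Fermat 80^(-1) ≡ 80^{87} ≡ 79 (mod 89). Verify: 80 × 79 = 6320 ≡ 1 (mod 89)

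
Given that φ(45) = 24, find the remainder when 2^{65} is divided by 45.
By Euler: 2^{24} ≡ 1 mod 45 since gcd(2, 45) = 1. 65 = 2×24 + 17. So 2^{65} ≡ 2^{17} ≡ 32 mod 45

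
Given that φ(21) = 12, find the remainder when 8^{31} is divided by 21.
By Euler: 8^{12} ≡ 1 (mod 21) since gcd(8, 21) = 1. 31 = 2×12 + 7. So 8^{31} ≡ 8^{7} ≡ 8 (mod 21)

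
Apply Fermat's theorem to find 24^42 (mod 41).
By Fermat: 24^{40} ≡ 1 (mod 41). So 24^{42} = 24^{40} · 24^{2} ≡ 24^{2} ≡ 2 (mod 41)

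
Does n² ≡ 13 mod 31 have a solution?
By Euler's criterion: 13^{15} ≡ 30 mod 31. Since this equals -1 (≡ 30), 13 is not a QR.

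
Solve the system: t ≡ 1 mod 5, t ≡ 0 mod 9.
M = 5 × 9 = 45. M₁ = 9, y₁ ≡ 4 mod 5. M₂ = 5, y₂ ≡ 2 mod 9. t = 1×9×4 + 0×5×2 ≡ 36 mod 45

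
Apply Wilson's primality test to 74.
(73)! mod 74 = 0. Since 0 ≢ -1 mod 74, 74 is not prime.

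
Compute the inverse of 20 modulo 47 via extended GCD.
Extended GCD: 20(-7) + 47(3) = 1. So 20^(-1) ≡ -7 ≡ 40 mod 47. Verify: 20 × 40 = 800 ≡ 1 mod 47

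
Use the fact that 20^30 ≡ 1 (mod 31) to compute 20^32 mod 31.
By Fermat: 20^{30} ≡ 1 (mod 31). So 20^{32} = 20^{30} · 20^{2} ≡ 20^{2} ≡ 28 (mod 31)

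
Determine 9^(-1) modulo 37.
Since 37 is prime, by Fermat 9^(-1) ≡ 9^{35} ≡ 33 (mod 37). Verify: 9 × 33 = 297 ≡ 1 (mod 37)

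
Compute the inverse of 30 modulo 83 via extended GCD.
Extended GCD: 30(36) + 83(-13) = 1. So 30^(-1) ≡ 36 mod 83. Verify: 30 × 36 = 1080 ≡ 1 mod 83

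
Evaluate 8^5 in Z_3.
Using Fermat: 8^{2} ≡ 1 (mod 3). 5 ≡ 1 (mod 2). So 8^{5} ≡ 8^{1} ≡ 2 (mod 3)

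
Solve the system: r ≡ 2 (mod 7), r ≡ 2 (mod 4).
M = 7 × 4 = 28. M₁ = 4, y₁ ≡ 2 (mod 7). M₂ = 7, y₂ ≡ 3 (mod 4). r = 2×4×2 + 2×7×3 ≡ 2 (mod 28)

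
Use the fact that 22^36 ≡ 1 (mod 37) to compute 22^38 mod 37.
By Fermat: 22^{36} ≡ 1 (mod 37). So 22^{38} = 22^{36} · 22^{2} ≡ 22^{2} ≡ 3 (mod 37)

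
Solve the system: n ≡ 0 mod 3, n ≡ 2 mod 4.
M = 3 × 4 = 12. M₁ = 4, y₁ ≡ 1 mod 3. M₂ = 3, y₂ ≡ 3 mod 4. n = 0×4×1 + 2×3×3 ≡ 6 mod 12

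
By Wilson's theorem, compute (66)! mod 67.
By Wilson's theorem, (66)! ≡ -1 ≡ 66 mod 67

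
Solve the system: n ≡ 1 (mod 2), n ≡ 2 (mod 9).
M = 2 × 9 = 18. M₁ = 9, y₁ ≡ 1 (mod 2). M₂ = 2, y₂ ≡ 5 (mod 9). n = 1×9×1 + 2×2×5 ≡ 11 (mod 18)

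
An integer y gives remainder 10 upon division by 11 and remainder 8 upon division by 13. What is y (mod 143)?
M = 11 × 13 = 143. M₁ = 13, y₁ ≡ 6 (mod 11). M₂ = 11, y₂ ≡ 6 (mod 13). y = 10×13×6 + 8×11×6 ≡ 21 (mod 143)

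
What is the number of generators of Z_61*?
A prime p has φ(p-1) primitive roots; here φ(60) = 16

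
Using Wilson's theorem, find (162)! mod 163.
By Wilson's theorem, (162)! ≡ -1 ≡ 162 mod 163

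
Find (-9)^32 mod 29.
Using Fermat: (-9)^{28} ≡ 1 mod 29. 32 ≡ 4 mod 28. So (-9)^{32} ≡ (-9)^{4} ≡ 7 mod 29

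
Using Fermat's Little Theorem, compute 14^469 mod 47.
By Fermat: 14^{46} ≡ 1 mod 47. 469 ≡ 9 mod 46. So 14^{469} ≡ 14^{9} ≡ 4 mod 47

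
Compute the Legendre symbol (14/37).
(14/37) = 14^{18} mod 37 = -1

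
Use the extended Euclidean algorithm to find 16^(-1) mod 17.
Extended GCD: 16(-1) + 17(1) = 1. So 16^(-1) ≡ -1 ≡ 16 (mod 17). Verify: 16 × 16 = 256 ≡ 1 (mod 17)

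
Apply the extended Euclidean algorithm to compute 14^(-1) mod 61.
Extended GCD: 14(-13) + 61(3) = 1. So 14^(-1) ≡ -13 ≡ 48 mod 61. Verify: 14 × 48 = 672 ≡ 1 mod 61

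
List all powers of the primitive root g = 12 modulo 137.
12^1, 12^2, ..., 12^{136} mod 137: [12, 7, 84, 49, 40, 69, 6, 72, 42, 93, 20, 103, 3, 36, 21, 115, 10, 120, 70, 18, 79, 126, 5, 60, 35, 9, 108, 63, 71, 30, 86, 73, 54, 100, 104, 15, 43, 105, 27, 50, 52, 76, 90, 121, 82, 25, 26, 38, 45, 129, 41, 81, 13, 19, 91, 133, 89, 109, 75, 78, 114, 135, 113, 123, 106, 39, 57, 136, 125, 130, 53, 88, 97, 68, 131, 65, 95, 44, 117, 34, 134, 101, 116, 22, 127, 17, 67, 119, 58, 11, 132, 77, 102, 128, 29, 74, 66, 107, 51, 64, 83, 37, 33, 122, 94, 32, 110, 87, 85, 61, 47, 16, 55, 112, 111, 99, 92, 8, 96, 56, 124, 118, 46, 4, 48, 28, 62, 59, 23, 2, 24, 14, 31, 98, 80, 1]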